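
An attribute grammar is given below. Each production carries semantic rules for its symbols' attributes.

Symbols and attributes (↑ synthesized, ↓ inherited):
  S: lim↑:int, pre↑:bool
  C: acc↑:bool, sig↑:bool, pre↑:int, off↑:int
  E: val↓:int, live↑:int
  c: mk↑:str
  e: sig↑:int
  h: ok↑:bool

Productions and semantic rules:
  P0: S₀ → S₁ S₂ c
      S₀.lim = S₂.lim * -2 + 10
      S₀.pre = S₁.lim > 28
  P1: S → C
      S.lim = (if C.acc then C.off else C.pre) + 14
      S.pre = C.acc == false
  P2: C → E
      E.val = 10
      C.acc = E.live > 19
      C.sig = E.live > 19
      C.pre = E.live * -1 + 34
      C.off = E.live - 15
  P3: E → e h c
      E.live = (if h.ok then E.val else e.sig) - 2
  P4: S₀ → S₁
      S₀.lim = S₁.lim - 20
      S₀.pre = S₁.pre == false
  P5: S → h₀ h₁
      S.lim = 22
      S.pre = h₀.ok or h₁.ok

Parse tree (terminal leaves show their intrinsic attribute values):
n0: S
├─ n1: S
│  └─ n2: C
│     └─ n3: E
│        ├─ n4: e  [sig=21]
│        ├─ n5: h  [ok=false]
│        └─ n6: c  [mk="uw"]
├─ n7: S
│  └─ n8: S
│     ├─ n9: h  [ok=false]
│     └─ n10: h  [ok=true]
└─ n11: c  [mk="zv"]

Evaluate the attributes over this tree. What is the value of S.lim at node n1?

1. n3.val = 10  [10]
2. n4.sig = 21  [terminal]
3. n5.ok = false  [terminal]
4. n6.mk = "uw"  [terminal]
5. n3.live = 19  [(if h.ok then E.val else e.sig) - 2]
6. n2.acc = false  [E.live > 19]
7. n2.sig = false  [E.live > 19]
8. n2.pre = 15  [E.live * -1 + 34]
9. n2.off = 4  [E.live - 15]
10. n1.lim = 29  [(if C.acc then C.off else C.pre) + 14]
11. n1.pre = true  [C.acc == false]
12. n9.ok = false  [terminal]
13. n10.ok = true  [terminal]
14. n8.lim = 22  [22]
15. n8.pre = true  [h₀.ok or h₁.ok]
16. n7.lim = 2  [S₁.lim - 20]
17. n7.pre = false  [S₁.pre == false]
18. n11.mk = "zv"  [terminal]
19. n0.lim = 6  [S₂.lim * -2 + 10]
20. n0.pre = true  [S₁.lim > 28]

29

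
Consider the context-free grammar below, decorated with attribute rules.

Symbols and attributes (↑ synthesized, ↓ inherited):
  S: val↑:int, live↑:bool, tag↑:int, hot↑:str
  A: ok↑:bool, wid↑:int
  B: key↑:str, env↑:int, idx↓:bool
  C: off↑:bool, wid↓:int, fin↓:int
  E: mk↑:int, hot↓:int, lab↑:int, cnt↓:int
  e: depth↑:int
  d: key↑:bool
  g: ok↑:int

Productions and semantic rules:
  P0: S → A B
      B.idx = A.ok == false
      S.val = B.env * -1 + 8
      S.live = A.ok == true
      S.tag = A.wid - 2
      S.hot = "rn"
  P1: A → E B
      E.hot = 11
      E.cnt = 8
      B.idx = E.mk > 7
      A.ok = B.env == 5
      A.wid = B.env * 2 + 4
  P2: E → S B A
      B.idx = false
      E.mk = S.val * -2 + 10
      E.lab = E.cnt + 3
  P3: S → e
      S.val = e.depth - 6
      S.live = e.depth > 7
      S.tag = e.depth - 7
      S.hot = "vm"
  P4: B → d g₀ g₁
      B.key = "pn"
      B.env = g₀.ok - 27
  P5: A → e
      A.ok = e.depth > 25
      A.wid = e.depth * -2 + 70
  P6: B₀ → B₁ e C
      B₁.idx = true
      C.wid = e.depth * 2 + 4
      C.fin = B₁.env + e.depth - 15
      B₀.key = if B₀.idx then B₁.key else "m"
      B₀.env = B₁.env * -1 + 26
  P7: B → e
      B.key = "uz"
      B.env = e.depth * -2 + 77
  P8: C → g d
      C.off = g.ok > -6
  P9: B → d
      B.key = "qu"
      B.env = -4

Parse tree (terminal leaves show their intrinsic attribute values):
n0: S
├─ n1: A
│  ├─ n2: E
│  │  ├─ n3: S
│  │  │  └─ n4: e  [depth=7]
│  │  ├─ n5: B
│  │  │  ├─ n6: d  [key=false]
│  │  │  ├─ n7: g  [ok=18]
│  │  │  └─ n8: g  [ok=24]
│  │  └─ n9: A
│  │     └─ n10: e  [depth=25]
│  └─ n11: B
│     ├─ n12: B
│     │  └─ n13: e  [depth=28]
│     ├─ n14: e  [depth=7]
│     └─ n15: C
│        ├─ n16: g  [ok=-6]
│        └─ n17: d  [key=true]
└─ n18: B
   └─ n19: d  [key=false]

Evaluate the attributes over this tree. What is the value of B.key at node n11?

1. n2.hot = 11  [11]
2. n2.cnt = 8  [8]
3. n4.depth = 7  [terminal]
4. n3.val = 1  [e.depth - 6]
5. n3.live = false  [e.depth > 7]
6. n3.tag = 0  [e.depth - 7]
7. n3.hot = "vm"  ["vm"]
8. n5.idx = false  [false]
9. n6.key = false  [terminal]
10. n7.ok = 18  [terminal]
11. n8.ok = 24  [terminal]
12. n5.key = "pn"  ["pn"]
13. n5.env = -9  [g₀.ok - 27]
14. n10.depth = 25  [terminal]
15. n9.ok = false  [e.depth > 25]
16. n9.wid = 20  [e.depth * -2 + 70]
17. n2.mk = 8  [S.val * -2 + 10]
18. n2.lab = 11  [E.cnt + 3]
19. n11.idx = true  [E.mk > 7]
20. n12.idx = true  [true]
21. n13.depth = 28  [terminal]
22. n12.key = "uz"  ["uz"]
23. n12.env = 21  [e.depth * -2 + 77]
24. n14.depth = 7  [terminal]
25. n15.wid = 18  [e.depth * 2 + 4]
26. n15.fin = 13  [B₁.env + e.depth - 15]
27. n16.ok = -6  [terminal]
28. n17.key = true  [terminal]
29. n15.off = false  [g.ok > -6]
30. n11.key = "uz"  [if B₀.idx then B₁.key else "m"]
31. n11.env = 5  [B₁.env * -1 + 26]
32. n1.ok = true  [B.env == 5]
33. n1.wid = 14  [B.env * 2 + 4]
34. n18.idx = false  [A.ok == false]
35. n19.key = false  [terminal]
36. n18.key = "qu"  ["qu"]
37. n18.env = -4  [-4]
38. n0.val = 12  [B.env * -1 + 8]
39. n0.live = true  [A.ok == true]
40. n0.tag = 12  [A.wid - 2]
41. n0.hot = "rn"  ["rn"]

"uz"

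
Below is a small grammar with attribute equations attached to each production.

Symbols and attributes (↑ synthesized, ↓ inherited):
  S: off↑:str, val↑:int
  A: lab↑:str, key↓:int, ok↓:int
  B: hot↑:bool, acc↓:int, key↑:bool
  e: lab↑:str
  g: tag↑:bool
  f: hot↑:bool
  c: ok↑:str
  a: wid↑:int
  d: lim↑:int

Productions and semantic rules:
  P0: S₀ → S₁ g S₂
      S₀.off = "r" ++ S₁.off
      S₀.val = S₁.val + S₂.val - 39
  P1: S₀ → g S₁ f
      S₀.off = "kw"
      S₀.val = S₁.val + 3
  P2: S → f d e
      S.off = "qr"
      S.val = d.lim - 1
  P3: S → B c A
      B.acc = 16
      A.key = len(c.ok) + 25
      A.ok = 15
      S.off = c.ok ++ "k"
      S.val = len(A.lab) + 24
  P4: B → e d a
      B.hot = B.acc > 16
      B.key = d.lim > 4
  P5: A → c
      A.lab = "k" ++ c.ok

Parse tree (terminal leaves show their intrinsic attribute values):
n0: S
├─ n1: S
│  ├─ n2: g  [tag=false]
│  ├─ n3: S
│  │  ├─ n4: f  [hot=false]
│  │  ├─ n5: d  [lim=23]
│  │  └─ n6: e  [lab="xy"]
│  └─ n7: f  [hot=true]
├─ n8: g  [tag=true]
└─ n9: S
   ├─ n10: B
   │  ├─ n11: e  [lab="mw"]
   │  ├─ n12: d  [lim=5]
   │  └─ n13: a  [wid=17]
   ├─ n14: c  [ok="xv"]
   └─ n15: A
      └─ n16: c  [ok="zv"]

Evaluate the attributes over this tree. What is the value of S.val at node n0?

13

1. n2.tag = false  [terminal]
2. n4.hot = false  [terminal]
3. n5.lim = 23  [terminal]
4. n6.lab = "xy"  [terminal]
5. n3.off = "qr"  ["qr"]
6. n3.val = 22  [d.lim - 1]
7. n7.hot = true  [terminal]
8. n1.off = "kw"  ["kw"]
9. n1.val = 25  [S₁.val + 3]
10. n8.tag = true  [terminal]
11. n10.acc = 16  [16]
12. n11.lab = "mw"  [terminal]
13. n12.lim = 5  [terminal]
14. n13.wid = 17  [terminal]
15. n10.hot = false  [B.acc > 16]
16. n10.key = true  [d.lim > 4]
17. n14.ok = "xv"  [terminal]
18. n15.key = 27  [len(c.ok) + 25]
19. n15.ok = 15  [15]
20. n16.ok = "zv"  [terminal]
21. n15.lab = "kzv"  ["k" ++ c.ok]
22. n9.off = "xvk"  [c.ok ++ "k"]
23. n9.val = 27  [len(A.lab) + 24]
24. n0.off = "rkw"  ["r" ++ S₁.off]
25. n0.val = 13  [S₁.val + S₂.val - 39]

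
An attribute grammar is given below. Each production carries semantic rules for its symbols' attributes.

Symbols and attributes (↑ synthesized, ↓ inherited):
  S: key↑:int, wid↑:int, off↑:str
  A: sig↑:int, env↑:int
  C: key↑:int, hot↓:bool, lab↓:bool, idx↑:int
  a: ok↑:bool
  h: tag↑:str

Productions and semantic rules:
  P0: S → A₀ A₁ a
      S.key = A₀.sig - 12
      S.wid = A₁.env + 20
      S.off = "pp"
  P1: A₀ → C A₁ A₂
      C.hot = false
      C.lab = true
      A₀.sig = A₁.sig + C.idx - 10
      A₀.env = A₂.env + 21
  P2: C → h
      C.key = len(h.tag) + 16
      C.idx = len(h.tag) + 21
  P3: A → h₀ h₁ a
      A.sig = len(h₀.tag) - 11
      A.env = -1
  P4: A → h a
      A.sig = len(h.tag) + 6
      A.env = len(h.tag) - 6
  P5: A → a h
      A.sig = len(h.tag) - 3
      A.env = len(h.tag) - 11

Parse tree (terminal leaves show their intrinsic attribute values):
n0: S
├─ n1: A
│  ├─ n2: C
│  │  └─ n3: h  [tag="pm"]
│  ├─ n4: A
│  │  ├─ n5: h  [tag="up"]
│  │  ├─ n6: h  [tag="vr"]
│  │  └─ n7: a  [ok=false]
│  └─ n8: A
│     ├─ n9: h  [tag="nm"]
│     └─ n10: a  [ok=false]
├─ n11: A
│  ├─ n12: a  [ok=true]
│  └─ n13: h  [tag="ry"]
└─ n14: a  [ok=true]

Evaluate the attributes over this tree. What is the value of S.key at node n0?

1. n2.hot = false  [false]
2. n2.lab = true  [true]
3. n3.tag = "pm"  [terminal]
4. n2.key = 18  [len(h.tag) + 16]
5. n2.idx = 23  [len(h.tag) + 21]
6. n5.tag = "up"  [terminal]
7. n6.tag = "vr"  [terminal]
8. n7.ok = false  [terminal]
9. n4.sig = -9  [len(h₀.tag) - 11]
10. n4.env = -1  [-1]
11. n9.tag = "nm"  [terminal]
12. n10.ok = false  [terminal]
13. n8.sig = 8  [len(h.tag) + 6]
14. n8.env = -4  [len(h.tag) - 6]
15. n1.sig = 4  [A₁.sig + C.idx - 10]
16. n1.env = 17  [A₂.env + 21]
17. n12.ok = true  [terminal]
18. n13.tag = "ry"  [terminal]
19. n11.sig = -1  [len(h.tag) - 3]
20. n11.env = -9  [len(h.tag) - 11]
21. n14.ok = true  [terminal]
22. n0.key = -8  [A₀.sig - 12]
23. n0.wid = 11  [A₁.env + 20]
24. n0.off = "pp"  ["pp"]

-8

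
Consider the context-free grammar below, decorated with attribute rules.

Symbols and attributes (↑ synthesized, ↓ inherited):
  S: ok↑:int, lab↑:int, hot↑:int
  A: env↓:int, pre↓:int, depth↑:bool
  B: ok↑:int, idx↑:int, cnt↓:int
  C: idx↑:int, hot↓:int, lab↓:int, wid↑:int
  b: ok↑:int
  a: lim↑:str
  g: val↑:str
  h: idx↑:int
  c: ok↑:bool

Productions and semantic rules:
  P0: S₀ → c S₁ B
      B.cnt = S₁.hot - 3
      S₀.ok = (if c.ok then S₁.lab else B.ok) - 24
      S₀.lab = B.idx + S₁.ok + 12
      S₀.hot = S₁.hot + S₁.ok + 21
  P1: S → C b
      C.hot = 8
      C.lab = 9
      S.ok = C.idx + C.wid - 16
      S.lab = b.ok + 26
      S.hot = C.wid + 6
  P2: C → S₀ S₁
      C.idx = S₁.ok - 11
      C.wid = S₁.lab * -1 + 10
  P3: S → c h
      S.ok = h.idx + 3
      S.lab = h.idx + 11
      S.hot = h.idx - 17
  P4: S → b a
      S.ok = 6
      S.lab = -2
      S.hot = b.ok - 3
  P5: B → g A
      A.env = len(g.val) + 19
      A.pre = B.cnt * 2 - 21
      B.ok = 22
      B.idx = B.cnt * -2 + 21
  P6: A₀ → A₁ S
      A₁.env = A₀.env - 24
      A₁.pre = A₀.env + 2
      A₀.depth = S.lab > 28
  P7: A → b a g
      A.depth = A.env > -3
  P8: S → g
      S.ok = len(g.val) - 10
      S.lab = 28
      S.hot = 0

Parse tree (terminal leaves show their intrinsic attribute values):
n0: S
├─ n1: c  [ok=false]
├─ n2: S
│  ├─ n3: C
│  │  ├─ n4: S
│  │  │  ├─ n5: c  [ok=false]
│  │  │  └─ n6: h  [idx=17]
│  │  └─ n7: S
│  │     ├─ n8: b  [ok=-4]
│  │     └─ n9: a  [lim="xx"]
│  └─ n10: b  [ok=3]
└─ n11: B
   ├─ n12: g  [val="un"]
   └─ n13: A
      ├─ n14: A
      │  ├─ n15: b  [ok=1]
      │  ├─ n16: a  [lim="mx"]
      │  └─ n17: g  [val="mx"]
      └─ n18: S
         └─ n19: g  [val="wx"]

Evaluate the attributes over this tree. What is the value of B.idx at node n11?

-9

1. n1.ok = false  [terminal]
2. n3.hot = 8  [8]
3. n3.lab = 9  [9]
4. n5.ok = false  [terminal]
5. n6.idx = 17  [terminal]
6. n4.ok = 20  [h.idx + 3]
7. n4.lab = 28  [h.idx + 11]
8. n4.hot = 0  [h.idx - 17]
9. n8.ok = -4  [terminal]
10. n9.lim = "xx"  [terminal]
11. n7.ok = 6  [6]
12. n7.lab = -2  [-2]
13. n7.hot = -7  [b.ok - 3]
14. n3.idx = -5  [S₁.ok - 11]
15. n3.wid = 12  [S₁.lab * -1 + 10]
16. n10.ok = 3  [terminal]
17. n2.ok = -9  [C.idx + C.wid - 16]
18. n2.lab = 29  [b.ok + 26]
19. n2.hot = 18  [C.wid + 6]
20. n11.cnt = 15  [S₁.hot - 3]
21. n12.val = "un"  [terminal]
22. n13.env = 21  [len(g.val) + 19]
23. n13.pre = 9  [B.cnt * 2 - 21]
24. n14.env = -3  [A₀.env - 24]
25. n14.pre = 23  [A₀.env + 2]
26. n15.ok = 1  [terminal]
27. n16.lim = "mx"  [terminal]
28. n17.val = "mx"  [terminal]
29. n14.depth = false  [A.env > -3]
30. n19.val = "wx"  [terminal]
31. n18.ok = -8  [len(g.val) - 10]
32. n18.lab = 28  [28]
33. n18.hot = 0  [0]
34. n13.depth = false  [S.lab > 28]
35. n11.ok = 22  [22]
36. n11.idx = -9  [B.cnt * -2 + 21]
37. n0.ok = -2  [(if c.ok then S₁.lab else B.ok) - 24]
38. n0.lab = -6  [B.idx + S₁.ok + 12]
39. n0.hot = 30  [S₁.hot + S₁.ok + 21]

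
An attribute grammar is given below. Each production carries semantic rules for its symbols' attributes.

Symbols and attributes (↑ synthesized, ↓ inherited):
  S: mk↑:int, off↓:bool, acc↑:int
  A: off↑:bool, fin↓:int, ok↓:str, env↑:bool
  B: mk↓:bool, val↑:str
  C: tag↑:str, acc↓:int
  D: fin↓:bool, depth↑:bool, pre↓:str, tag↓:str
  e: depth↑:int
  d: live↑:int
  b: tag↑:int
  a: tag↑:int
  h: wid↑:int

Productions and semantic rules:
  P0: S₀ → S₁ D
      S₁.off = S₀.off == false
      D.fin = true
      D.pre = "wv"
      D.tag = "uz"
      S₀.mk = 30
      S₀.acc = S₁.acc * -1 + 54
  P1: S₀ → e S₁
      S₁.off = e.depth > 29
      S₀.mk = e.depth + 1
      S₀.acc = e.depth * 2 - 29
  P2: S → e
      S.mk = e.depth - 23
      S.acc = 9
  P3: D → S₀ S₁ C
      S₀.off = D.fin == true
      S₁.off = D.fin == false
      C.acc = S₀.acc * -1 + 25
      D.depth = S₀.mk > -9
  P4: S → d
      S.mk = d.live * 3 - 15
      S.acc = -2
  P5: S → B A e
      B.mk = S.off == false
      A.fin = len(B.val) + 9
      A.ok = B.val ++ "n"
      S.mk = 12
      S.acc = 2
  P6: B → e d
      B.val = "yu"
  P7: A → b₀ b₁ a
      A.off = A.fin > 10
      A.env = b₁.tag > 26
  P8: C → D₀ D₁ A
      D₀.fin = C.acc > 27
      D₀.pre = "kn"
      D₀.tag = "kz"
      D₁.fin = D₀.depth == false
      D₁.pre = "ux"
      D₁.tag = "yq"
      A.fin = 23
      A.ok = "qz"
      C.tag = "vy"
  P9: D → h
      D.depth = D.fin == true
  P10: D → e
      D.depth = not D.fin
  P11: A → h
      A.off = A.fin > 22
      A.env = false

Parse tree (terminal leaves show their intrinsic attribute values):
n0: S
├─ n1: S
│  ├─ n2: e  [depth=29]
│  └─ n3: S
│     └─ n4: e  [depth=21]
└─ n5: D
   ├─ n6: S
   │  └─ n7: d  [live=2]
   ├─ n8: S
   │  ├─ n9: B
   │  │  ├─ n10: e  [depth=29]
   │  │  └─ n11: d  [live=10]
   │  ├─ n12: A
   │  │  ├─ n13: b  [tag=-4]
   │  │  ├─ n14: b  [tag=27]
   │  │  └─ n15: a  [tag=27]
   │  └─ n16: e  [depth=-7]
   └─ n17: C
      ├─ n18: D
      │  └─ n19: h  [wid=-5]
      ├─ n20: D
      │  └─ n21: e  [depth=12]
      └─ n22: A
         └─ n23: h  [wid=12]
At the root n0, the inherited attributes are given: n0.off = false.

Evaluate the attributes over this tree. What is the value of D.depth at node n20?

1. n0.off = false  [given at root]
2. n1.off = true  [S₀.off == false]
3. n2.depth = 29  [terminal]
4. n3.off = false  [e.depth > 29]
5. n4.depth = 21  [terminal]
6. n3.mk = -2  [e.depth - 23]
7. n3.acc = 9  [9]
8. n1.mk = 30  [e.depth + 1]
9. n1.acc = 29  [e.depth * 2 - 29]
10. n5.fin = true  [true]
11. n5.pre = "wv"  ["wv"]
12. n5.tag = "uz"  ["uz"]
13. n6.off = true  [D.fin == true]
14. n7.live = 2  [terminal]
15. n6.mk = -9  [d.live * 3 - 15]
16. n6.acc = -2  [-2]
17. n8.off = false  [D.fin == false]
18. n9.mk = true  [S.off == false]
19. n10.depth = 29  [terminal]
20. n11.live = 10  [terminal]
21. n9.val = "yu"  ["yu"]
22. n12.fin = 11  [len(B.val) + 9]
23. n12.ok = "yun"  [B.val ++ "n"]
24. n13.tag = -4  [terminal]
25. n14.tag = 27  [terminal]
26. n15.tag = 27  [terminal]
27. n12.off = true  [A.fin > 10]
28. n12.env = true  [b₁.tag > 26]
29. n16.depth = -7  [terminal]
30. n8.mk = 12  [12]
31. n8.acc = 2  [2]
32. n17.acc = 27  [S₀.acc * -1 + 25]
33. n18.fin = false  [C.acc > 27]
34. n18.pre = "kn"  ["kn"]
35. n18.tag = "kz"  ["kz"]
36. n19.wid = -5  [terminal]
37. n18.depth = false  [D.fin == true]
38. n20.fin = true  [D₀.depth == false]
39. n20.pre = "ux"  ["ux"]
40. n20.tag = "yq"  ["yq"]
41. n21.depth = 12  [terminal]
42. n20.depth = false  [not D.fin]
43. n22.fin = 23  [23]
44. n22.ok = "qz"  ["qz"]
45. n23.wid = 12  [terminal]
46. n22.off = true  [A.fin > 22]
47. n22.env = false  [false]
48. n17.tag = "vy"  ["vy"]
49. n5.depth = false  [S₀.mk > -9]
50. n0.mk = 30  [30]
51. n0.acc = 25  [S₁.acc * -1 + 54]

false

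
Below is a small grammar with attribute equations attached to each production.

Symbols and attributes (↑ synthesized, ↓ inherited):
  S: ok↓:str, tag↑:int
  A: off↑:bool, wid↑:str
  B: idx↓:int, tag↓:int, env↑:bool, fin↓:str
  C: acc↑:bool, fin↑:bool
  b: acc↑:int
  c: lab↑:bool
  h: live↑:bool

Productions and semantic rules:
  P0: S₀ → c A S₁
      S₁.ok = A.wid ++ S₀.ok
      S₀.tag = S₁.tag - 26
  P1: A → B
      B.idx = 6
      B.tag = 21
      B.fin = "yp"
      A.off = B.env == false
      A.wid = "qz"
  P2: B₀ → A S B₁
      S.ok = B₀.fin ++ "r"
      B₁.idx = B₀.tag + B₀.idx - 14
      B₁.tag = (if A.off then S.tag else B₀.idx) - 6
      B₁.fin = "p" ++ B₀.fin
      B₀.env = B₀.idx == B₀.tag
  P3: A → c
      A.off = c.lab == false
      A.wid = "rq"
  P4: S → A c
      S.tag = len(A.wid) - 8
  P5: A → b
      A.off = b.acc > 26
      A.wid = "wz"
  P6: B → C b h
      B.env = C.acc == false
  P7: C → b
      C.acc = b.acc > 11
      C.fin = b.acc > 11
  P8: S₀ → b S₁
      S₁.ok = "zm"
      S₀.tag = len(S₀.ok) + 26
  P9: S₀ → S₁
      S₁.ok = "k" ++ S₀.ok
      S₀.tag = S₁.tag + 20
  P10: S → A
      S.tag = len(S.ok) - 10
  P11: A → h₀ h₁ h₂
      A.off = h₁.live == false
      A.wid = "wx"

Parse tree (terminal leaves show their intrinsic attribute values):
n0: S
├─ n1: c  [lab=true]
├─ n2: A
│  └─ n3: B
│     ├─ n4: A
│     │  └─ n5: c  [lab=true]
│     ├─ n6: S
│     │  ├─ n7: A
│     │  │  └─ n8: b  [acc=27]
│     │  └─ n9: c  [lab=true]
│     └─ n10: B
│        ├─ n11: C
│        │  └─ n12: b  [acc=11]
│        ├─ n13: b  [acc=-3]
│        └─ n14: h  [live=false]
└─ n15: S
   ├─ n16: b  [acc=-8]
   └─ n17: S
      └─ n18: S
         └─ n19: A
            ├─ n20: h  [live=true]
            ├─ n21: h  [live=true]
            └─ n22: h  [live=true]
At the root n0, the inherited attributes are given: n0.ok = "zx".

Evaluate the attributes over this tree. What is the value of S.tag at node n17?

1. n0.ok = "zx"  [given at root]
2. n1.lab = true  [terminal]
3. n3.idx = 6  [6]
4. n3.tag = 21  [21]
5. n3.fin = "yp"  ["yp"]
6. n5.lab = true  [terminal]
7. n4.off = false  [c.lab == false]
8. n4.wid = "rq"  ["rq"]
9. n6.ok = "ypr"  [B₀.fin ++ "r"]
10. n8.acc = 27  [terminal]
11. n7.off = true  [b.acc > 26]
12. n7.wid = "wz"  ["wz"]
13. n9.lab = true  [terminal]
14. n6.tag = -6  [len(A.wid) - 8]
15. n10.idx = 13  [B₀.tag + B₀.idx - 14]
16. n10.tag = 0  [(if A.off then S.tag else B₀.idx) - 6]
17. n10.fin = "pyp"  ["p" ++ B₀.fin]
18. n12.acc = 11  [terminal]
19. n11.acc = false  [b.acc > 11]
20. n11.fin = false  [b.acc > 11]
21. n13.acc = -3  [terminal]
22. n14.live = false  [terminal]
23. n10.env = true  [C.acc == false]
24. n3.env = false  [B₀.idx == B₀.tag]
25. n2.off = true  [B.env == false]
26. n2.wid = "qz"  ["qz"]
27. n15.ok = "qzzx"  [A.wid ++ S₀.ok]
28. n16.acc = -8  [terminal]
29. n17.ok = "zm"  ["zm"]
30. n18.ok = "kzm"  ["k" ++ S₀.ok]
31. n20.live = true  [terminal]
32. n21.live = true  [terminal]
33. n22.live = true  [terminal]
34. n19.off = false  [h₁.live == false]
35. n19.wid = "wx"  ["wx"]
36. n18.tag = -7  [len(S.ok) - 10]
37. n17.tag = 13  [S₁.tag + 20]
38. n15.tag = 30  [len(S₀.ok) + 26]
39. n0.tag = 4  [S₁.tag - 26]

13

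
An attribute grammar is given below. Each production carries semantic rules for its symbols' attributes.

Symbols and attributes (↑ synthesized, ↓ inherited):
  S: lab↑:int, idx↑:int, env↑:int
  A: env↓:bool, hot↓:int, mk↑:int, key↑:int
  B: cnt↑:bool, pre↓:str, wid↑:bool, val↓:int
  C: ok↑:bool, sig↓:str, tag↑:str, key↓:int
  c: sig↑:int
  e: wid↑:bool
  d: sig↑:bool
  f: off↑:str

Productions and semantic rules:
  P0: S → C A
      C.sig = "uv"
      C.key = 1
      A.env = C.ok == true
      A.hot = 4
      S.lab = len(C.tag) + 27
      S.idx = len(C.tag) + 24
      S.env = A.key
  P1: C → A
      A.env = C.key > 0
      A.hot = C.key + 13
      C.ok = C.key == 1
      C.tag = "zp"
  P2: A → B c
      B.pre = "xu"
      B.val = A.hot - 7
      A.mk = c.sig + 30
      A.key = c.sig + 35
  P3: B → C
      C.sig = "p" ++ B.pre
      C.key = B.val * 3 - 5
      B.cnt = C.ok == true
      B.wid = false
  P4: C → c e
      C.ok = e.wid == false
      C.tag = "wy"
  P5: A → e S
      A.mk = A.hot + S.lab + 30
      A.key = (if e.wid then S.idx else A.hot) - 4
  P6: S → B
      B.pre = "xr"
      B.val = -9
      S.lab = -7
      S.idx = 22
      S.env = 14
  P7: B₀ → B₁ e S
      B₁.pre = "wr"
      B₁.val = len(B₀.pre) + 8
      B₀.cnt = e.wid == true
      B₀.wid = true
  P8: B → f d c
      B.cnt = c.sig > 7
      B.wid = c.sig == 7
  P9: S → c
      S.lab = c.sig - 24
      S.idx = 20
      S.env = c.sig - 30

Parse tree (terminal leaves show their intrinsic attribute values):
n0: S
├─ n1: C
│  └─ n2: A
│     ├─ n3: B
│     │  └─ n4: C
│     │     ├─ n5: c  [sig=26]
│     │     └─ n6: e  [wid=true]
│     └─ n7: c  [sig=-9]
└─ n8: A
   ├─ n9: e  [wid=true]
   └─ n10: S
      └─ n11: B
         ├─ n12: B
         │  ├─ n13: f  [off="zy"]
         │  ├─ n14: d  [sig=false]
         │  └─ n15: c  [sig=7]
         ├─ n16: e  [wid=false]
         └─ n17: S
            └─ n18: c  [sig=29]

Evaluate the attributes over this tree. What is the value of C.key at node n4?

16

1. n1.sig = "uv"  ["uv"]
2. n1.key = 1  [1]
3. n2.env = true  [C.key > 0]
4. n2.hot = 14  [C.key + 13]
5. n3.pre = "xu"  ["xu"]
6. n3.val = 7  [A.hot - 7]
7. n4.sig = "pxu"  ["p" ++ B.pre]
8. n4.key = 16  [B.val * 3 - 5]
9. n5.sig = 26  [terminal]
10. n6.wid = true  [terminal]
11. n4.ok = false  [e.wid == false]
12. n4.tag = "wy"  ["wy"]
13. n3.cnt = false  [C.ok == true]
14. n3.wid = false  [false]
15. n7.sig = -9  [terminal]
16. n2.mk = 21  [c.sig + 30]
17. n2.key = 26  [c.sig + 35]
18. n1.ok = true  [C.key == 1]
19. n1.tag = "zp"  ["zp"]
20. n8.env = true  [C.ok == true]
21. n8.hot = 4  [4]
22. n9.wid = true  [terminal]
23. n11.pre = "xr"  ["xr"]
24. n11.val = -9  [-9]
25. n12.pre = "wr"  ["wr"]
26. n12.val = 10  [len(B₀.pre) + 8]
27. n13.off = "zy"  [terminal]
28. n14.sig = false  [terminal]
29. n15.sig = 7  [terminal]
30. n12.cnt = false  [c.sig > 7]
31. n12.wid = true  [c.sig == 7]
32. n16.wid = false  [terminal]
33. n18.sig = 29  [terminal]
34. n17.lab = 5  [c.sig - 24]
35. n17.idx = 20  [20]
36. n17.env = -1  [c.sig - 30]
37. n11.cnt = false  [e.wid == true]
38. n11.wid = true  [true]
39. n10.lab = -7  [-7]
40. n10.idx = 22  [22]
41. n10.env = 14  [14]
42. n8.mk = 27  [A.hot + S.lab + 30]
43. n8.key = 18  [(if e.wid then S.idx else A.hot) - 4]
44. n0.lab = 29  [len(C.tag) + 27]
45. n0.idx = 26  [len(C.tag) + 24]
46. n0.env = 18  [A.key]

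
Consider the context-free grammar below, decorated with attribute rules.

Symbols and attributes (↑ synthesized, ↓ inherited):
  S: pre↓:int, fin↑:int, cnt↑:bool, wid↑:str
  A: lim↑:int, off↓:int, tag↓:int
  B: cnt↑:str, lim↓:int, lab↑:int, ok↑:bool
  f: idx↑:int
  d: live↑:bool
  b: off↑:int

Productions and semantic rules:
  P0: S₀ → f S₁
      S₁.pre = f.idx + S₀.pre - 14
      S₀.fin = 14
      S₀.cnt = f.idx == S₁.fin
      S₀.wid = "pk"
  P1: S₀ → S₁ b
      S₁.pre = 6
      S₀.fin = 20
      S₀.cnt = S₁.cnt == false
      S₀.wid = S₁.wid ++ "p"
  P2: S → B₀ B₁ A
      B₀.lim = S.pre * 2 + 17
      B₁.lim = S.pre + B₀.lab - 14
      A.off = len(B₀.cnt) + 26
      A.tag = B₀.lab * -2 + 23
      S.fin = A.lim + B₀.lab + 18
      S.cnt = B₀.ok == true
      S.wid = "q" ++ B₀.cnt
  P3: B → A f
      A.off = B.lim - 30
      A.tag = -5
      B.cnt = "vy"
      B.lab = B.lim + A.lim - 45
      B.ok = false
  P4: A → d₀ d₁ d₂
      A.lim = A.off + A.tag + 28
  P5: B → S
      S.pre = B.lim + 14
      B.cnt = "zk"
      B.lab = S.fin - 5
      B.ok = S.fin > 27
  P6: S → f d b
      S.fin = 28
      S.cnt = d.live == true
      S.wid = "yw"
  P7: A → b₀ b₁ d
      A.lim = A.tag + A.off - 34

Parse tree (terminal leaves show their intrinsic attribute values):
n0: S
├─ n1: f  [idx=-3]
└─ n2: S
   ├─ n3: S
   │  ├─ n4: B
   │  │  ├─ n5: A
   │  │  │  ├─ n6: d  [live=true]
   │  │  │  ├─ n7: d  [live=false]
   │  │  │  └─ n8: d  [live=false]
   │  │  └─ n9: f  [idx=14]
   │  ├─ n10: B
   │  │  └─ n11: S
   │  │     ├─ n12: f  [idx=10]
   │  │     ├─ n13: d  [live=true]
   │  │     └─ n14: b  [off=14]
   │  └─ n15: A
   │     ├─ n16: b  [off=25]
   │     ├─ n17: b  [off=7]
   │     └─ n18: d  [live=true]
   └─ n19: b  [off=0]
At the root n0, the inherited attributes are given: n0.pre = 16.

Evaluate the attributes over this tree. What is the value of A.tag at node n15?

1. n0.pre = 16  [given at root]
2. n1.idx = -3  [terminal]
3. n2.pre = -1  [f.idx + S₀.pre - 14]
4. n3.pre = 6  [6]
5. n4.lim = 29  [S.pre * 2 + 17]
6. n5.off = -1  [B.lim - 30]
7. n5.tag = -5  [-5]
8. n6.live = true  [terminal]
9. n7.live = false  [terminal]
10. n8.live = false  [terminal]
11. n5.lim = 22  [A.off + A.tag + 28]
12. n9.idx = 14  [terminal]
13. n4.cnt = "vy"  ["vy"]
14. n4.lab = 6  [B.lim + A.lim - 45]
15. n4.ok = false  [false]
16. n10.lim = -2  [S.pre + B₀.lab - 14]
17. n11.pre = 12  [B.lim + 14]
18. n12.idx = 10  [terminal]
19. n13.live = true  [terminal]
20. n14.off = 14  [terminal]
21. n11.fin = 28  [28]
22. n11.cnt = true  [d.live == true]
23. n11.wid = "yw"  ["yw"]
24. n10.cnt = "zk"  ["zk"]
25. n10.lab = 23  [S.fin - 5]
26. n10.ok = true  [S.fin > 27]
27. n15.off = 28  [len(B₀.cnt) + 26]
28. n15.tag = 11  [B₀.lab * -2 + 23]
29. n16.off = 25  [terminal]
30. n17.off = 7  [terminal]
31. n18.live = true  [terminal]
32. n15.lim = 5  [A.tag + A.off - 34]
33. n3.fin = 29  [A.lim + B₀.lab + 18]
34. n3.cnt = false  [B₀.ok == true]
35. n3.wid = "qvy"  ["q" ++ B₀.cnt]
36. n19.off = 0  [terminal]
37. n2.fin = 20  [20]
38. n2.cnt = true  [S₁.cnt == false]
39. n2.wid = "qvyp"  [S₁.wid ++ "p"]
40. n0.fin = 14  [14]
41. n0.cnt = false  [f.idx == S₁.fin]
42. n0.wid = "pk"  ["pk"]

11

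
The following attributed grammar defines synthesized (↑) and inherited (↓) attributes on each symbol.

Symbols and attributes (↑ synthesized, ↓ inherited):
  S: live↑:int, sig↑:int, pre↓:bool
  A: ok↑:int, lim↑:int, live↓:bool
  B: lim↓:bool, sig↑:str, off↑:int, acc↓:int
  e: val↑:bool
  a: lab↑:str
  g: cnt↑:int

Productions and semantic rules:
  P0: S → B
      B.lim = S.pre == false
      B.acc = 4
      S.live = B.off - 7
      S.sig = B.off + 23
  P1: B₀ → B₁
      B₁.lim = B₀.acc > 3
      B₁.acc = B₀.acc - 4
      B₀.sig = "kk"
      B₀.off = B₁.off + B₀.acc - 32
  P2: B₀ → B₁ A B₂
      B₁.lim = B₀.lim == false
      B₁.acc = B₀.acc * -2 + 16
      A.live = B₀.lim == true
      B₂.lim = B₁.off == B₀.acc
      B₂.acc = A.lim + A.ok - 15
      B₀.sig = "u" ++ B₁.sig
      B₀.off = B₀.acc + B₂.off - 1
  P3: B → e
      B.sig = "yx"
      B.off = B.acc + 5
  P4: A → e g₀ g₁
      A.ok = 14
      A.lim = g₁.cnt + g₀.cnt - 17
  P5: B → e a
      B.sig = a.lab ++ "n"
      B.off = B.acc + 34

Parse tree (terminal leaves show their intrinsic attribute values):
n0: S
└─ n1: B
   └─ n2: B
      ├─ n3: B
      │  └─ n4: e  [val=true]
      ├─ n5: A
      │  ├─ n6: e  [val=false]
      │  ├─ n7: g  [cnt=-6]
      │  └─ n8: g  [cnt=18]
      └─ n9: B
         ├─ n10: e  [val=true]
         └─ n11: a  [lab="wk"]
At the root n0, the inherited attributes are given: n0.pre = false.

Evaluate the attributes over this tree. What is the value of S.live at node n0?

-8

1. n0.pre = false  [given at root]
2. n1.lim = true  [S.pre == false]
3. n1.acc = 4  [4]
4. n2.lim = true  [B₀.acc > 3]
5. n2.acc = 0  [B₀.acc - 4]
6. n3.lim = false  [B₀.lim == false]
7. n3.acc = 16  [B₀.acc * -2 + 16]
8. n4.val = true  [terminal]
9. n3.sig = "yx"  ["yx"]
10. n3.off = 21  [B.acc + 5]
11. n5.live = true  [B₀.lim == true]
12. n6.val = false  [terminal]
13. n7.cnt = -6  [terminal]
14. n8.cnt = 18  [terminal]
15. n5.ok = 14  [14]
16. n5.lim = -5  [g₁.cnt + g₀.cnt - 17]
17. n9.lim = false  [B₁.off == B₀.acc]
18. n9.acc = -6  [A.lim + A.ok - 15]
19. n10.val = true  [terminal]
20. n11.lab = "wk"  [terminal]
21. n9.sig = "wkn"  [a.lab ++ "n"]
22. n9.off = 28  [B.acc + 34]
23. n2.sig = "uyx"  ["u" ++ B₁.sig]
24. n2.off = 27  [B₀.acc + B₂.off - 1]
25. n1.sig = "kk"  ["kk"]
26. n1.off = -1  [B₁.off + B₀.acc - 32]
27. n0.live = -8  [B.off - 7]
28. n0.sig = 22  [B.off + 23]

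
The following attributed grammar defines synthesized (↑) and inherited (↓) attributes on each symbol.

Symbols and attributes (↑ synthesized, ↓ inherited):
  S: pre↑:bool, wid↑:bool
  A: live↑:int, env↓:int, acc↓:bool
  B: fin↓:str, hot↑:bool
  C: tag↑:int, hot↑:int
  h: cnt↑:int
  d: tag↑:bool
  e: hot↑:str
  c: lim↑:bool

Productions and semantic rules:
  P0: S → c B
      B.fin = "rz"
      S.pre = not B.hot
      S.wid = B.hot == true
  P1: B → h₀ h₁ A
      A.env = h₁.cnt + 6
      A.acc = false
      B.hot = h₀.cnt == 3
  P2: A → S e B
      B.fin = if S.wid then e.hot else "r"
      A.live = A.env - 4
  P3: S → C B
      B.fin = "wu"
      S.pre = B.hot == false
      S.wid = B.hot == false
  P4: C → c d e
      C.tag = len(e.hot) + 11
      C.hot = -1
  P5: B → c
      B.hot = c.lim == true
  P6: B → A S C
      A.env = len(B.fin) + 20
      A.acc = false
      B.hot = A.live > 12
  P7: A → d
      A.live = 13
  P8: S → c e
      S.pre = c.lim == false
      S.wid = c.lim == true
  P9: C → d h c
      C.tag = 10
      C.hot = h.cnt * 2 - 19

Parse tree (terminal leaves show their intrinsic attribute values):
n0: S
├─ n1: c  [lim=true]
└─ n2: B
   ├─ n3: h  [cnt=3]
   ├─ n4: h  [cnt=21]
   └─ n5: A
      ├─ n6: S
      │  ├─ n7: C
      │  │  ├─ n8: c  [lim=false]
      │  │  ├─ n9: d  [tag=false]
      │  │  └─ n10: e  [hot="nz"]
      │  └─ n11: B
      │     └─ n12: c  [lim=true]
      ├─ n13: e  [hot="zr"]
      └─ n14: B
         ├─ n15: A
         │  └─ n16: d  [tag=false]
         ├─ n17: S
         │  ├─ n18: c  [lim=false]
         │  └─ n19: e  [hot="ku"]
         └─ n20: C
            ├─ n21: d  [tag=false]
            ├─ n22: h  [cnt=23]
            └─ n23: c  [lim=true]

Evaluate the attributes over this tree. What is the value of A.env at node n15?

21

1. n1.lim = true  [terminal]
2. n2.fin = "rz"  ["rz"]
3. n3.cnt = 3  [terminal]
4. n4.cnt = 21  [terminal]
5. n5.env = 27  [h₁.cnt + 6]
6. n5.acc = false  [false]
7. n8.lim = false  [terminal]
8. n9.tag = false  [terminal]
9. n10.hot = "nz"  [terminal]
10. n7.tag = 13  [len(e.hot) + 11]
11. n7.hot = -1  [-1]
12. n11.fin = "wu"  ["wu"]
13. n12.lim = true  [terminal]
14. n11.hot = true  [c.lim == true]
15. n6.pre = false  [B.hot == false]
16. n6.wid = false  [B.hot == false]
17. n13.hot = "zr"  [terminal]
18. n14.fin = "r"  [if S.wid then e.hot else "r"]
19. n15.env = 21  [len(B.fin) + 20]
20. n15.acc = false  [false]
21. n16.tag = false  [terminal]
22. n15.live = 13  [13]
23. n18.lim = false  [terminal]
24. n19.hot = "ku"  [terminal]
25. n17.pre = true  [c.lim == false]
26. n17.wid = false  [c.lim == true]
27. n21.tag = false  [terminal]
28. n22.cnt = 23  [terminal]
29. n23.lim = true  [terminal]
30. n20.tag = 10  [10]
31. n20.hot = 27  [h.cnt * 2 - 19]
32. n14.hot = true  [A.live > 12]
33. n5.live = 23  [A.env - 4]
34. n2.hot = true  [h₀.cnt == 3]
35. n0.pre = false  [not B.hot]
36. n0.wid = true  [B.hot == true]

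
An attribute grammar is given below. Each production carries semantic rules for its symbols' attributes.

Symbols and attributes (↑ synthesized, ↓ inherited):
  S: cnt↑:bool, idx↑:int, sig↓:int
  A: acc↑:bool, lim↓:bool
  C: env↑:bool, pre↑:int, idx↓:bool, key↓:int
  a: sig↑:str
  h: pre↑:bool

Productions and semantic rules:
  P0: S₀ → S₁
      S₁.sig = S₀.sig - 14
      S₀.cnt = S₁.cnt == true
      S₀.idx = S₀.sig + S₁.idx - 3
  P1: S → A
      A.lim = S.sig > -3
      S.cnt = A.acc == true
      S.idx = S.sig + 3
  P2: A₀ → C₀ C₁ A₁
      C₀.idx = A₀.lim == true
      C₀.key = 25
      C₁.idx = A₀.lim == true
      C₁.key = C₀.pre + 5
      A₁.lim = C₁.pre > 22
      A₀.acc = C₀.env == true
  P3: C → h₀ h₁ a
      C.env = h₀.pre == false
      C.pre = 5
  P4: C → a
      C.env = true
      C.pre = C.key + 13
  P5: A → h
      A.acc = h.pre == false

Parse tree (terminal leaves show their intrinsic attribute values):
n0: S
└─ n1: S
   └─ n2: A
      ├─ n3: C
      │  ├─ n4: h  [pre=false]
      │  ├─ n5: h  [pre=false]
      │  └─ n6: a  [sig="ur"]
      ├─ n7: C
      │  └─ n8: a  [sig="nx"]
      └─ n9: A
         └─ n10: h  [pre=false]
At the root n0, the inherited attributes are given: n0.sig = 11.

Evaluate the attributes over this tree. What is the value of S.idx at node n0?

8

1. n0.sig = 11  [given at root]
2. n1.sig = -3  [S₀.sig - 14]
3. n2.lim = false  [S.sig > -3]
4. n3.idx = false  [A₀.lim == true]
5. n3.key = 25  [25]
6. n4.pre = false  [terminal]
7. n5.pre = false  [terminal]
8. n6.sig = "ur"  [terminal]
9. n3.env = true  [h₀.pre == false]
10. n3.pre = 5  [5]
11. n7.idx = false  [A₀.lim == true]
12. n7.key = 10  [C₀.pre + 5]
13. n8.sig = "nx"  [terminal]
14. n7.env = true  [true]
15. n7.pre = 23  [C.key + 13]
16. n9.lim = true  [C₁.pre > 22]
17. n10.pre = false  [terminal]
18. n9.acc = true  [h.pre == false]
19. n2.acc = true  [C₀.env == true]
20. n1.cnt = true  [A.acc == true]
21. n1.idx = 0  [S.sig + 3]
22. n0.cnt = true  [S₁.cnt == true]
23. n0.idx = 8  [S₀.sig + S₁.idx - 3]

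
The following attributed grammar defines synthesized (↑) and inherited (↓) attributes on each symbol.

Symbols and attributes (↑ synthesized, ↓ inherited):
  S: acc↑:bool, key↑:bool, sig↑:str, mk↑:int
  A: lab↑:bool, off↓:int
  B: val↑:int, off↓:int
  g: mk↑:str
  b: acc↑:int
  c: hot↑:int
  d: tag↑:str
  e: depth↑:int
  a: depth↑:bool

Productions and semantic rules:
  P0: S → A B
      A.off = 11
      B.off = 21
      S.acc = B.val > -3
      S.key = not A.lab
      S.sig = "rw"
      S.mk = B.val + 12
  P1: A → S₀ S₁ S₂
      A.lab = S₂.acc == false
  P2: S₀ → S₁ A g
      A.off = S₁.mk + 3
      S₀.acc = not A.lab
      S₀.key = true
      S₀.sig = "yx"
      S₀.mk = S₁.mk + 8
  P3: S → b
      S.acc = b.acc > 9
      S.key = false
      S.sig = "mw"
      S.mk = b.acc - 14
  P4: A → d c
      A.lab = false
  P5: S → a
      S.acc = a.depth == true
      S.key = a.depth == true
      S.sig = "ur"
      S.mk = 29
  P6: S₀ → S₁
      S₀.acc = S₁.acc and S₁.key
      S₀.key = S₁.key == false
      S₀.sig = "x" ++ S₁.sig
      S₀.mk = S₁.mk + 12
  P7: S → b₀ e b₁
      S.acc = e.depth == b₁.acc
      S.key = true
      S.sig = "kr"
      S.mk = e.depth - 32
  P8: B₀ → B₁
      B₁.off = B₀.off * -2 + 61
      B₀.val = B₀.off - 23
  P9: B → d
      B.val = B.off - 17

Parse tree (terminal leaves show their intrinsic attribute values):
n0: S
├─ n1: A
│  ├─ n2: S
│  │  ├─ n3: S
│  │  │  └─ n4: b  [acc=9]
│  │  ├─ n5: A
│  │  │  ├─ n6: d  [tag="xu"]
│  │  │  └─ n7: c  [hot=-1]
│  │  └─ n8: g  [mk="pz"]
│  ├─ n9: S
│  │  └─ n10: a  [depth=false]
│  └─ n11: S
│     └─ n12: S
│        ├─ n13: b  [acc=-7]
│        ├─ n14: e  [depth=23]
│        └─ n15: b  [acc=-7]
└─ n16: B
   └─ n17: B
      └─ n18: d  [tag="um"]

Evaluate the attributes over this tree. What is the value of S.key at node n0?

false

1. n1.off = 11  [11]
2. n4.acc = 9  [terminal]
3. n3.acc = false  [b.acc > 9]
4. n3.key = false  [false]
5. n3.sig = "mw"  ["mw"]
6. n3.mk = -5  [b.acc - 14]
7. n5.off = -2  [S₁.mk + 3]
8. n6.tag = "xu"  [terminal]
9. n7.hot = -1  [terminal]
10. n5.lab = false  [false]
11. n8.mk = "pz"  [terminal]
12. n2.acc = true  [not A.lab]
13. n2.key = true  [true]
14. n2.sig = "yx"  ["yx"]
15. n2.mk = 3  [S₁.mk + 8]
16. n10.depth = false  [terminal]
17. n9.acc = false  [a.depth == true]
18. n9.key = false  [a.depth == true]
19. n9.sig = "ur"  ["ur"]
20. n9.mk = 29  [29]
21. n13.acc = -7  [terminal]
22. n14.depth = 23  [terminal]
23. n15.acc = -7  [terminal]
24. n12.acc = false  [e.depth == b₁.acc]
25. n12.key = true  [true]
26. n12.sig = "kr"  ["kr"]
27. n12.mk = -9  [e.depth - 32]
28. n11.acc = false  [S₁.acc and S₁.key]
29. n11.key = false  [S₁.key == false]
30. n11.sig = "xkr"  ["x" ++ S₁.sig]
31. n11.mk = 3  [S₁.mk + 12]
32. n1.lab = true  [S₂.acc == false]
33. n16.off = 21  [21]
34. n17.off = 19  [B₀.off * -2 + 61]
35. n18.tag = "um"  [terminal]
36. n17.val = 2  [B.off - 17]
37. n16.val = -2  [B₀.off - 23]
38. n0.acc = true  [B.val > -3]
39. n0.key = false  [not A.lab]
40. n0.sig = "rw"  ["rw"]
41. n0.mk = 10  [B.val + 12]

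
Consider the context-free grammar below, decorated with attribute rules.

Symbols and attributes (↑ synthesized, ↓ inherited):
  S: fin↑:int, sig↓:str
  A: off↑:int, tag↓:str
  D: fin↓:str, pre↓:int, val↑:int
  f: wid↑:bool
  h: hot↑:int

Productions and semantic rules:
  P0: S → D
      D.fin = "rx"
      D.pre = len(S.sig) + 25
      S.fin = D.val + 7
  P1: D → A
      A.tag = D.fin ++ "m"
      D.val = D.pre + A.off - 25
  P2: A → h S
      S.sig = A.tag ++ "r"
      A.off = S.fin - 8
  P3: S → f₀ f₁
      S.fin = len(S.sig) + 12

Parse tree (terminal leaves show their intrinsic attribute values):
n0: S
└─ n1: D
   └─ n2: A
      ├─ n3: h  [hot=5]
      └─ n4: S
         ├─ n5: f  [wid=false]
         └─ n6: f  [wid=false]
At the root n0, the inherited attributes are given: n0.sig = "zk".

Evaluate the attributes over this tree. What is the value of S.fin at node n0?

1. n0.sig = "zk"  [given at root]
2. n1.fin = "rx"  ["rx"]
3. n1.pre = 27  [len(S.sig) + 25]
4. n2.tag = "rxm"  [D.fin ++ "m"]
5. n3.hot = 5  [terminal]
6. n4.sig = "rxmr"  [A.tag ++ "r"]
7. n5.wid = false  [terminal]
8. n6.wid = false  [terminal]
9. n4.fin = 16  [len(S.sig) + 12]
10. n2.off = 8  [S.fin - 8]
11. n1.val = 10  [D.pre + A.off - 25]
12. n0.fin = 17  [D.val + 7]

17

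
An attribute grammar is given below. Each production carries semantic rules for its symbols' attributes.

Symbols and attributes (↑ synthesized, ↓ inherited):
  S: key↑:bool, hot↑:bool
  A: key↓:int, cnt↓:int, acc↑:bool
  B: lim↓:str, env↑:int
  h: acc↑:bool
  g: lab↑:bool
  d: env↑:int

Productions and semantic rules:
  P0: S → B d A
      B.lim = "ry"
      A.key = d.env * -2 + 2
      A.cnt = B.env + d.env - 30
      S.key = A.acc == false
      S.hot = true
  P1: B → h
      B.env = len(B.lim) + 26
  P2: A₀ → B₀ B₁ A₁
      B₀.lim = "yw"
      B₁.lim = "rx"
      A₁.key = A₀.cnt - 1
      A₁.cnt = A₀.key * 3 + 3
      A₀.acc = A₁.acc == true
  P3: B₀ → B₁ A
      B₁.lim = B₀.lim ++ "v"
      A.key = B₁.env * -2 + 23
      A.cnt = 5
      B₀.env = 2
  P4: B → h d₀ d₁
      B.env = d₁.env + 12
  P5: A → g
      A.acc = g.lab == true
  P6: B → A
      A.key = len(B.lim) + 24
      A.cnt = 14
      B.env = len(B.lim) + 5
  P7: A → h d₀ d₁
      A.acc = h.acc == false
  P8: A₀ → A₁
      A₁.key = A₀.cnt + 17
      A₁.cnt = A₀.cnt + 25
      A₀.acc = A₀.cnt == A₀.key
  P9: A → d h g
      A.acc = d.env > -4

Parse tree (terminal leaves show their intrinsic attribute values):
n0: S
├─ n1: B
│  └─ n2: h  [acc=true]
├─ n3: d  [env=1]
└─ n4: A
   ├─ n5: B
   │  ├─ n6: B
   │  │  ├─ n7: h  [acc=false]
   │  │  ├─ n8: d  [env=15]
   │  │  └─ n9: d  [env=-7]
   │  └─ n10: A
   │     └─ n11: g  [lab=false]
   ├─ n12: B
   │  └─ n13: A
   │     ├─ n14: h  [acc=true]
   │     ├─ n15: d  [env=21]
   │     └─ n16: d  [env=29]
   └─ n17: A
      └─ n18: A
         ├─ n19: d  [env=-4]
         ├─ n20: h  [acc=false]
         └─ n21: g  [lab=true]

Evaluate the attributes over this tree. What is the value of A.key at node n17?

-2

1. n1.lim = "ry"  ["ry"]
2. n2.acc = true  [terminal]
3. n1.env = 28  [len(B.lim) + 26]
4. n3.env = 1  [terminal]
5. n4.key = 0  [d.env * -2 + 2]
6. n4.cnt = -1  [B.env + d.env - 30]
7. n5.lim = "yw"  ["yw"]
8. n6.lim = "ywv"  [B₀.lim ++ "v"]
9. n7.acc = false  [terminal]
10. n8.env = 15  [terminal]
11. n9.env = -7  [terminal]
12. n6.env = 5  [d₁.env + 12]
13. n10.key = 13  [B₁.env * -2 + 23]
14. n10.cnt = 5  [5]
15. n11.lab = false  [terminal]
16. n10.acc = false  [g.lab == true]
17. n5.env = 2  [2]
18. n12.lim = "rx"  ["rx"]
19. n13.key = 26  [len(B.lim) + 24]
20. n13.cnt = 14  [14]
21. n14.acc = true  [terminal]
22. n15.env = 21  [terminal]
23. n16.env = 29  [terminal]
24. n13.acc = false  [h.acc == false]
25. n12.env = 7  [len(B.lim) + 5]
26. n17.key = -2  [A₀.cnt - 1]
27. n17.cnt = 3  [A₀.key * 3 + 3]
28. n18.key = 20  [A₀.cnt + 17]
29. n18.cnt = 28  [A₀.cnt + 25]
30. n19.env = -4  [terminal]
31. n20.acc = false  [terminal]
32. n21.lab = true  [terminal]
33. n18.acc = false  [d.env > -4]
34. n17.acc = false  [A₀.cnt == A₀.key]
35. n4.acc = false  [A₁.acc == true]
36. n0.key = true  [A.acc == false]
37. n0.hot = true  [true]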